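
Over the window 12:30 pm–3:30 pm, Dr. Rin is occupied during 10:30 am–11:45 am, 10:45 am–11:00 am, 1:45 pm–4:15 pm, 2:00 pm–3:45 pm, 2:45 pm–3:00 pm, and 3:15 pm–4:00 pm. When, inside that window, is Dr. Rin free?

12:30 pm–1:45 pm

After merging, the occupied span is 10:30 am–11:45 am, 1:45 pm–4:15 pm.
Uncovered inside 12:30 pm–3:30 pm: 12:30 pm–1:45 pm.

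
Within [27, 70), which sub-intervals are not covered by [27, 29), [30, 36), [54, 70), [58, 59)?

The merged coverage is [27, 29), [30, 36), [54, 70).
Gaps within [27, 70): [29, 30), [36, 54).

[29, 30) ∪ [36, 54)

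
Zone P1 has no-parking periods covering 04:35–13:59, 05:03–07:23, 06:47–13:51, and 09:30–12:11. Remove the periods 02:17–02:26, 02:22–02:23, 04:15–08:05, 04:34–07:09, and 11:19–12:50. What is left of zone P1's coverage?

08:05–11:19, 12:50–13:59

Merge the first list: 04:35–13:59.
Merge the second list: 02:17–02:26, 04:15–08:05, 11:19–12:50.
04:35–13:59 with B removed leaves 08:05–11:19, 12:50–13:59.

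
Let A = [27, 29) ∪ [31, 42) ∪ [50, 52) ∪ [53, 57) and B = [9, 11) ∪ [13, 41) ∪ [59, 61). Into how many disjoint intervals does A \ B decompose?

3

A \ B = [41, 42), [50, 52), [53, 57).
That is 3 disjoint pieces.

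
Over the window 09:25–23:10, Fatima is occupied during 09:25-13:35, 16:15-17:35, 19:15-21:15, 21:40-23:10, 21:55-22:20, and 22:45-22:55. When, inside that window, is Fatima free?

After merging, the occupied span is 09:25–13:35, 16:15–17:35, 19:15–21:15, 21:40–23:10.
Uncovered inside 09:25–23:10: 13:35–16:15, 17:35–19:15, 21:15–21:40.

13:35–16:15, 17:35–19:15, 21:15–21:40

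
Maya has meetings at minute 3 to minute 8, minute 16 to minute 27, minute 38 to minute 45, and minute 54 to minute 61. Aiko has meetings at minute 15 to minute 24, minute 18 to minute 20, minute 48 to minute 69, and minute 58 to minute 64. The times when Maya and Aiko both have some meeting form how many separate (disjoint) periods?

2

Second set merges to minute 15 to minute 24, minute 48 to minute 69.
A ∩ B = minute 16 to minute 24, minute 54 to minute 61.
That is 2 disjoint pieces.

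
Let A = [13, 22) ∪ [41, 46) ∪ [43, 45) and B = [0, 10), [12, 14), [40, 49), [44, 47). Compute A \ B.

[14, 22)

Merge the first list: [13, 22), [41, 46).
Merge the second list: [0, 10), [12, 14), [40, 49).
[13, 22) with B removed leaves [14, 22).
[41, 46) lies entirely inside B → drops out.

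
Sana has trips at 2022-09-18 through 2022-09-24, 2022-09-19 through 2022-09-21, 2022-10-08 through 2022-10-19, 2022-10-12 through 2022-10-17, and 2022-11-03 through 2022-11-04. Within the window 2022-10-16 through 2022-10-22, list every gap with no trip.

2022-10-20 through 2022-10-22

After merging, the occupied span is 2022-09-18 through 2022-09-24, 2022-10-08 through 2022-10-19, 2022-11-03 through 2022-11-04.
Complement within 2022-10-16 through 2022-10-22: 2022-10-20 through 2022-10-22.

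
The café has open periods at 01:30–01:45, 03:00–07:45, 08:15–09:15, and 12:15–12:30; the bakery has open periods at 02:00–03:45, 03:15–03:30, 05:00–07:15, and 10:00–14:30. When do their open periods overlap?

Merge the second list: 02:00–03:45, 05:00–07:15, 10:00–14:30.
01:30–01:45 falls entirely outside B.
03:00–07:45 overlaps B on 03:00–03:45, 05:00–07:15.
08:15–09:15 falls entirely outside B.
12:15–12:30 overlaps B on 12:15–12:30.

03:00–03:45, 05:00–07:15, 12:15–12:30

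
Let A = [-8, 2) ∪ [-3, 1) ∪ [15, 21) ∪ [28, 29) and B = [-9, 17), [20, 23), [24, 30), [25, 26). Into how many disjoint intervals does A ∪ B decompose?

2

First set merges to [-8, 2), [15, 21), [28, 29).
Second set merges to [-9, 17), [20, 23), [24, 30).
A ∪ B = [-9, 23), [24, 30).
That is 2 disjoint pieces.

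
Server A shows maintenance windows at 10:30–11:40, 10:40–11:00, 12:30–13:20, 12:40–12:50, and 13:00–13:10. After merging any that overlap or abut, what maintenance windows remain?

10:30-11:40, 12:30-13:20

10:40-11:00 overlaps/touches 10:30-11:40 → extend to 10:30-11:40.
12:30-13:20 is disjoint → start new block.
12:40-12:50 overlaps/touches 12:30-13:20 → extend to 12:30-13:20.
13:00-13:10 overlaps/touches 12:30-13:20 → extend to 12:30-13:20.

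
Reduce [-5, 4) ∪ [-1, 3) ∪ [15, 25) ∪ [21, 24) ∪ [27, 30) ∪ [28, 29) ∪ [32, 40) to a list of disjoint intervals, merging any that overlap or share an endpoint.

[-5, 4) ∪ [15, 25) ∪ [27, 30) ∪ [32, 40)

[-1, 3) overlaps/touches [-5, 4) → extend to [-5, 4).
[15, 25) is disjoint → start new block.
[21, 24) overlaps/touches [15, 25) → extend to [15, 25).
[27, 30) is disjoint → start new block.
[28, 29) overlaps/touches [27, 30) → extend to [27, 30).
[32, 40) is disjoint → start new block.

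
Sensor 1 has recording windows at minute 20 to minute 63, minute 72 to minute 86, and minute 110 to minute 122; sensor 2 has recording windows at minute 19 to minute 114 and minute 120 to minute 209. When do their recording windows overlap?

minute 20 to minute 63 ∩ B → minute 20 to minute 63.
minute 72 to minute 86 ∩ B → minute 72 to minute 86.
minute 110 to minute 122 ∩ B → minute 110 to minute 114, minute 120 to minute 122.

minute 20 to minute 63, minute 72 to minute 86, minute 110 to minute 114, minute 120 to minute 122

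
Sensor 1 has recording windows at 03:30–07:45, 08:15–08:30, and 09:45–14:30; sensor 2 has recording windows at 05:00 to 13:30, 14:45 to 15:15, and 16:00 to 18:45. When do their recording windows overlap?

05:00–07:45, 08:15–08:30, 09:45–13:30

03:30–07:45 ∩ B → 05:00–07:45.
08:15–08:30 ∩ B → 08:15–08:30.
09:45–14:30 ∩ B → 09:45–13:30.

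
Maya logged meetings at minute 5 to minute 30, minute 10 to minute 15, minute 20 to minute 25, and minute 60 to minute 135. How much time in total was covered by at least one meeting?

Merged: minute 5 to minute 30, minute 60 to minute 135.
Lengths: 25 minutes + 75 minutes = 100 minutes.

100 minutes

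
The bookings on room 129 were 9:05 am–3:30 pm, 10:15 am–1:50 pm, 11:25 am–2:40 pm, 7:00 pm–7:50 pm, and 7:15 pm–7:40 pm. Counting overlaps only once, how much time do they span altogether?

Merged: 9:05 am–3:30 pm, 7:00 pm–7:50 pm.
Lengths: 6 h 25 min + 50 min = 7 h 15 min.

7 h 15 min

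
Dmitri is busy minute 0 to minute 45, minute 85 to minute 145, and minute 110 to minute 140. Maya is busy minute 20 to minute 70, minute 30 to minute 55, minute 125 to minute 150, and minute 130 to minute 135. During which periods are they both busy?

minute 20 to minute 45, minute 125 to minute 145

Merge the first list: minute 0 to minute 45, minute 85 to minute 145.
Merge the second list: minute 20 to minute 70, minute 125 to minute 150.
minute 0 to minute 45 meets the second set on minute 20 to minute 45.
minute 85 to minute 145 meets the second set on minute 125 to minute 145.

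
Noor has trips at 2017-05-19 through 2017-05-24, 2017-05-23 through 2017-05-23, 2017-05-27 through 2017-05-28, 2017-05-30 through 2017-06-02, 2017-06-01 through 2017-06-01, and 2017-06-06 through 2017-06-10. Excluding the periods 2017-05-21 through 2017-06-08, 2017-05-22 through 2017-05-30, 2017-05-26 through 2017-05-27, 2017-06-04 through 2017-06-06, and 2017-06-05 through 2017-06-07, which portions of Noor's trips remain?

First set merges to 2017-05-19 through 2017-05-24, 2017-05-27 through 2017-05-28, 2017-05-30 through 2017-06-02, 2017-06-06 through 2017-06-10.
Second set merges to 2017-05-21 through 2017-06-08.
2017-05-19 through 2017-05-24 with B removed leaves 2017-05-19 through 2017-05-20.
2017-05-27 through 2017-05-28 lies entirely inside B → drops out.
2017-05-30 through 2017-06-02 lies entirely inside B → drops out.
2017-06-06 through 2017-06-10 with B removed leaves 2017-06-09 through 2017-06-10.

2017-05-19 through 2017-05-20, 2017-06-09 through 2017-06-10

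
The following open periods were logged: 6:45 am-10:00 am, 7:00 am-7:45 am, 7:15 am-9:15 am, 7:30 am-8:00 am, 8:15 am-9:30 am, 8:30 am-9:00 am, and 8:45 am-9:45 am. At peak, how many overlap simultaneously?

5

Walk the sorted start/end points keeping a running depth.
The depth first hits 5 at 8:45 am.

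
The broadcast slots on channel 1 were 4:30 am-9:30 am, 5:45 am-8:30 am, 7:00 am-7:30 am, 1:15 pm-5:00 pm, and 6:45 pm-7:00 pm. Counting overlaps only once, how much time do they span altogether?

Merged: 4:30 am–9:30 am, 1:15 pm–5:00 pm, 6:45 pm–7:00 pm.
Lengths: 5 h + 3 h 45 min + 15 min = 9 h.

9 h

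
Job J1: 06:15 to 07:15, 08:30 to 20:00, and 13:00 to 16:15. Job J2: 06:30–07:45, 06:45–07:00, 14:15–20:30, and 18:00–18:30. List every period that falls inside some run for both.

Merge the first list: 06:15-07:15, 08:30-20:00.
Merge the second list: 06:30-07:45, 14:15-20:30.
06:15-07:15 ∩ B → 06:30-07:15.
08:30-20:00 ∩ B → 14:15-20:00.

06:30-07:15, 14:15-20:00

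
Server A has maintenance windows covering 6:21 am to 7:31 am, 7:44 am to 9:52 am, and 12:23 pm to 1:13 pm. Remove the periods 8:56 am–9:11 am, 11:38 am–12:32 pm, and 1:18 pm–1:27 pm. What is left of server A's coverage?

6:21 am-7:31 am is untouched.
7:44 am-9:52 am with B removed leaves 7:44 am-8:56 am, 9:11 am-9:52 am.
12:23 pm-1:13 pm with B removed leaves 12:32 pm-1:13 pm.

6:21 am-7:31 am, 7:44 am-8:56 am, 9:11 am-9:52 am, 12:32 pm-1:13 pm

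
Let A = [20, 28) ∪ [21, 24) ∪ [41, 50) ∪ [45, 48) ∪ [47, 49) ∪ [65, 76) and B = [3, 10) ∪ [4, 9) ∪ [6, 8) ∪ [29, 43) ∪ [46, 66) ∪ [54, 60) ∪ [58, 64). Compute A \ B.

[20, 28) ∪ [43, 46) ∪ [66, 76)

A, merged: [20, 28), [41, 50), [65, 76).
B, merged: [3, 10), [29, 43), [46, 66).
[20, 28) is untouched.
[41, 50) with B removed leaves [43, 46).
[65, 76) with B removed leaves [66, 76).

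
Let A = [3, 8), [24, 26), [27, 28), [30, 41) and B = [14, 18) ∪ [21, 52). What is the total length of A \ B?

5

A \ B = [3, 8).
Total: 5.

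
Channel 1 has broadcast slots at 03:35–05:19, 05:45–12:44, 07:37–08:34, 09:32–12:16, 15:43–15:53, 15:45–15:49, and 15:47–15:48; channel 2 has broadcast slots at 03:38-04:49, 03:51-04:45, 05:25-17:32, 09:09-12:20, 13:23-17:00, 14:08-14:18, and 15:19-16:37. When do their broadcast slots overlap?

Merge the first list: 03:35-05:19, 05:45-12:44, 15:43-15:53.
Merge the second list: 03:38-04:49, 05:25-17:32.
03:35-05:19 overlaps B on 03:38-04:49.
05:45-12:44 overlaps B on 05:45-12:44.
15:43-15:53 overlaps B on 15:43-15:53.

03:38-04:49, 05:45-12:44, 15:43-15:53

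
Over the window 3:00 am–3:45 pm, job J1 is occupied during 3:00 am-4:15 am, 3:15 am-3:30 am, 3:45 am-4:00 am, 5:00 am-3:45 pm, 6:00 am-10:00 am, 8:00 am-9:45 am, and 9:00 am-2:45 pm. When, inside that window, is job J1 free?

4:15 am-5:00 am

After merging, the occupied span is 3:00 am-4:15 am, 5:00 am-3:45 pm.
Complement within 3:00 am-3:45 pm: 4:15 am-5:00 am.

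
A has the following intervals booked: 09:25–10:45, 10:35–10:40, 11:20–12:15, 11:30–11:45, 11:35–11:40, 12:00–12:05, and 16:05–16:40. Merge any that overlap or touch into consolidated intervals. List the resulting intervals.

10:35-10:40 overlaps/touches 09:25-10:45 → extend to 09:25-10:45.
11:20-12:15 is disjoint → start new block.
11:30-11:45 overlaps/touches 11:20-12:15 → extend to 11:20-12:15.
11:35-11:40 overlaps/touches 11:20-12:15 → extend to 11:20-12:15.
12:00-12:05 overlaps/touches 11:20-12:15 → extend to 11:20-12:15.
16:05-16:40 is disjoint → start new block.

09:25-10:45, 11:20-12:15, 16:05-16:40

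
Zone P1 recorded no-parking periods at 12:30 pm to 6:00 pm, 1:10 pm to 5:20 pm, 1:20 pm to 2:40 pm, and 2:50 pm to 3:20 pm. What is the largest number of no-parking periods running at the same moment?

3

Sweep endpoints in order; track running count of active intervals.
Peak of 3 reached at 1:20 pm.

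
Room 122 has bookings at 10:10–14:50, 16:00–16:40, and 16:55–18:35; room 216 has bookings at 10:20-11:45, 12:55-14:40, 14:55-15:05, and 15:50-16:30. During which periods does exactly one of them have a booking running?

Only in the first: 10:10–10:20, 11:45–12:55, 14:40–14:50, 16:30–16:40, 16:55–18:35.
Only in the second: 14:55–15:05, 15:50–16:00.
Together these are the periods covered by exactly one.

10:10–10:20, 11:45–12:55, 14:40–14:50, 14:55–15:05, 15:50–16:00, 16:30–16:40, 16:55–18:35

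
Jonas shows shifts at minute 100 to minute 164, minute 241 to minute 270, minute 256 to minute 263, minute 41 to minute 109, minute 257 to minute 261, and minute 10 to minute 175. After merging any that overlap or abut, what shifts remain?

Sort by start: minute 10 to minute 175, minute 41 to minute 109, minute 100 to minute 164, minute 241 to minute 270, minute 256 to minute 263, minute 257 to minute 261.
minute 41 to minute 109 overlaps/touches minute 10 to minute 175 → extend to minute 10 to minute 175.
minute 100 to minute 164 overlaps/touches minute 10 to minute 175 → extend to minute 10 to minute 175.
minute 241 to minute 270 is disjoint → start new block.
minute 256 to minute 263 overlaps/touches minute 241 to minute 270 → extend to minute 241 to minute 270.
minute 257 to minute 261 overlaps/touches minute 241 to minute 270 → extend to minute 241 to minute 270.

minute 10 to minute 175, minute 241 to minute 270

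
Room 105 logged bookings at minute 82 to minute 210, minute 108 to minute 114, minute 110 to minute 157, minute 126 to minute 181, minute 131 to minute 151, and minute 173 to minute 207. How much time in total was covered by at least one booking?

128 minutes

Merged: minute 82 to minute 210.
Length: 128 minutes.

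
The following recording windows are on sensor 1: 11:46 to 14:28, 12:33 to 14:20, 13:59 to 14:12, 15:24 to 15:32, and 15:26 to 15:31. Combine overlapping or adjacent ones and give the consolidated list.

12:33–14:20 overlaps/touches 11:46–14:28 → extend to 11:46–14:28.
13:59–14:12 overlaps/touches 11:46–14:28 → extend to 11:46–14:28.
15:24–15:32 is disjoint → start new block.
15:26–15:31 overlaps/touches 15:24–15:32 → extend to 15:24–15:32.

11:46–14:28, 15:24–15:32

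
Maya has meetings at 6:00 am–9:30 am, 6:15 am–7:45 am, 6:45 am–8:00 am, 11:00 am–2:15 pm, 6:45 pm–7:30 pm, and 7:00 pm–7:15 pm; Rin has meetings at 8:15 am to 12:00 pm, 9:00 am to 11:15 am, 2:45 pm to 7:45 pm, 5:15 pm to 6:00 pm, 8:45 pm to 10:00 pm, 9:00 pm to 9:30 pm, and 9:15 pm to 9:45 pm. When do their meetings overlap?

8:15 am-9:30 am, 11:00 am-12:00 pm, 6:45 pm-7:30 pm

Merge the first list: 6:00 am-9:30 am, 11:00 am-2:15 pm, 6:45 pm-7:30 pm.
Merge the second list: 8:15 am-12:00 pm, 2:45 pm-7:45 pm, 8:45 pm-10:00 pm.
6:00 am-9:30 am ∩ B → 8:15 am-9:30 am.
11:00 am-2:15 pm ∩ B → 11:00 am-12:00 pm.
6:45 pm-7:30 pm ∩ B → 6:45 pm-7:30 pm.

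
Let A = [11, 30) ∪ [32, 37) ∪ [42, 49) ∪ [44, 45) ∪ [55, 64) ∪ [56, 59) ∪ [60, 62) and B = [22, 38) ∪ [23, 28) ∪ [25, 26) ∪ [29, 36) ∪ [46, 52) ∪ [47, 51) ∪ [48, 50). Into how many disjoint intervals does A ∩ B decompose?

A, merged: [11, 30), [32, 37), [42, 49), [55, 64).
B, merged: [22, 38), [46, 52).
A ∩ B = [22, 30), [32, 37), [46, 49).
That is 3 disjoint pieces.

3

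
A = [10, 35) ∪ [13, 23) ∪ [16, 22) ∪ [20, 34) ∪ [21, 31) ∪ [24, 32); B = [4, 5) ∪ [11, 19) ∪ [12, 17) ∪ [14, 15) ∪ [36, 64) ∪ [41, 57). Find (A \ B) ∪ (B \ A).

First set merges to [10, 35).
Second set merges to [4, 5), [11, 19), [36, 64).
A but not B: [10, 11), [19, 35).
B but not A: [4, 5), [36, 64).
Combining gives A △ B.

[4, 5) ∪ [10, 11) ∪ [19, 35) ∪ [36, 64)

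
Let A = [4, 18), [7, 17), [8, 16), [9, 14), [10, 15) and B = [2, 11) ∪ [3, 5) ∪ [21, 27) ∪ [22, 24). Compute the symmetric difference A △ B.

[2, 4) ∪ [11, 18) ∪ [21, 27)

Merge the first list: [4, 18).
Merge the second list: [2, 11), [21, 27).
Only in the first: [11, 18).
Only in the second: [2, 4), [21, 27).
Together these are the periods covered by exactly one.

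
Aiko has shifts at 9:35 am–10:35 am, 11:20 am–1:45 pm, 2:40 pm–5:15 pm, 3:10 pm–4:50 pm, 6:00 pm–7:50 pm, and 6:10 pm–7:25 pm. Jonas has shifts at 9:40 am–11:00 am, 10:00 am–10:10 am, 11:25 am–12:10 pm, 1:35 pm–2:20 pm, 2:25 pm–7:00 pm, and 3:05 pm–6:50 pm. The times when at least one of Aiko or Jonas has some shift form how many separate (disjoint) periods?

3

First set merges to 9:35 am-10:35 am, 11:20 am-1:45 pm, 2:40 pm-5:15 pm, 6:00 pm-7:50 pm.
Second set merges to 9:40 am-11:00 am, 11:25 am-12:10 pm, 1:35 pm-2:20 pm, 2:25 pm-7:00 pm.
A ∪ B = 9:35 am-11:00 am, 11:20 am-2:20 pm, 2:25 pm-7:50 pm.
That is 3 disjoint pieces.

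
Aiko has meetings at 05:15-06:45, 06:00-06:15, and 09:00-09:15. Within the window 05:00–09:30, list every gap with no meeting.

05:00–05:15, 06:45–09:00, 09:15–09:30

Covered (merged): 05:15–06:45, 09:00–09:15.
Complement within 05:00–09:30: 05:00–05:15, 06:45–09:00, 09:15–09:30.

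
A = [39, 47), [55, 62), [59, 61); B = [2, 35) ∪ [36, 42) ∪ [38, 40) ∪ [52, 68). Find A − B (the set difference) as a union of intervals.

First set merges to [39, 47), [55, 62).
Second set merges to [2, 35), [36, 42), [52, 68).
[39, 47) with B removed leaves [42, 47).
[55, 62) lies entirely inside B → drops out.

[42, 47)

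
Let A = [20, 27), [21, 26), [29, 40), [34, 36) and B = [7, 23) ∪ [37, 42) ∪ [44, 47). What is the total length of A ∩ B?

6

A, merged: [20, 27), [29, 40).
A ∩ B = [20, 23), [37, 40).
Total: 3 + 3 = 6.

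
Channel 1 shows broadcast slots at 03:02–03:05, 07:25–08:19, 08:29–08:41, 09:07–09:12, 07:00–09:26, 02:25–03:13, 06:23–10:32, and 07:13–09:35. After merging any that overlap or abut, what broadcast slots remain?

Sort by start: 02:25–03:13, 03:02–03:05, 06:23–10:32, 07:00–09:26, 07:13–09:35, 07:25–08:19, 08:29–08:41, 09:07–09:12.
03:02–03:05 overlaps/touches 02:25–03:13 → extend to 02:25–03:13.
06:23–10:32 is disjoint → start new block.
07:00–09:26 overlaps/touches 06:23–10:32 → extend to 06:23–10:32.
07:13–09:35 overlaps/touches 06:23–10:32 → extend to 06:23–10:32.
07:25–08:19 overlaps/touches 06:23–10:32 → extend to 06:23–10:32.
08:29–08:41 overlaps/touches 06:23–10:32 → extend to 06:23–10:32.
09:07–09:12 overlaps/touches 06:23–10:32 → extend to 06:23–10:32.

02:25–03:13, 06:23–10:32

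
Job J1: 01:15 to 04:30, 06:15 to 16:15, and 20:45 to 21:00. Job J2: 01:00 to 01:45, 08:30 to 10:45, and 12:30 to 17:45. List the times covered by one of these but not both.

01:00–01:15, 01:45–04:30, 06:15–08:30, 10:45–12:30, 16:15–17:45, 20:45–21:00

A \ B = 01:45–04:30, 06:15–08:30, 10:45–12:30, 20:45–21:00.
B \ A = 01:00–01:15, 16:15–17:45.
Union of the two gives the symmetric difference.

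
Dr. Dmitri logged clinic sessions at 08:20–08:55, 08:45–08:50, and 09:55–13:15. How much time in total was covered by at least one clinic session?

3 h 55 min

Merged: 08:20-08:55, 09:55-13:15.
Lengths: 35 min + 3 h 20 min = 3 h 55 min.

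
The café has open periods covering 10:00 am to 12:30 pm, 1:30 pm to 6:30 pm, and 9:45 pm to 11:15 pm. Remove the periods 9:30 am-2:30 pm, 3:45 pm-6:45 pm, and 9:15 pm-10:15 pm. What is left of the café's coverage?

2:30 pm–3:45 pm, 10:15 pm–11:15 pm

10:00 am–12:30 pm: entirely removed.
1:30 pm–6:30 pm \ B = 2:30 pm–3:45 pm.
9:45 pm–11:15 pm \ B = 10:15 pm–11:15 pm.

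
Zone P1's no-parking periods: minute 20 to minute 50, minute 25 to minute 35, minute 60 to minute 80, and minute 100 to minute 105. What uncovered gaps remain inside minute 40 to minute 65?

After merging, the occupied span is minute 20 to minute 50, minute 60 to minute 80, minute 100 to minute 105.
Gaps within minute 40 to minute 65: minute 50 to minute 60.

minute 50 to minute 60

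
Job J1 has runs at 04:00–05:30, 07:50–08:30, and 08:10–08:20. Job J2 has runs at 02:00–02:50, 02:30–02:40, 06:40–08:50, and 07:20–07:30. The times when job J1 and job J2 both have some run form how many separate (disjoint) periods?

First set merges to 04:00–05:30, 07:50–08:30.
Second set merges to 02:00–02:50, 06:40–08:50.
A ∩ B = 07:50–08:30.
That is 1 disjoint piece.

1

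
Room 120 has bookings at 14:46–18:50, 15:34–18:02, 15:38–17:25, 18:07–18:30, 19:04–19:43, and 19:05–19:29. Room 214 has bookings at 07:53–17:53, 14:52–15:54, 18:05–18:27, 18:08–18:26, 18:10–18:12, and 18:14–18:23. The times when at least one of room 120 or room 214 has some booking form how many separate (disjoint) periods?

Merge the first list: 14:46-18:50, 19:04-19:43.
Merge the second list: 07:53-17:53, 18:05-18:27.
A ∪ B = 07:53-18:50, 19:04-19:43.
That is 2 disjoint pieces.

2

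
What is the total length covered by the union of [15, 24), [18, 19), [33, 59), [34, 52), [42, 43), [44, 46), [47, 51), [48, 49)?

35

Merged: [15, 24), [33, 59).
Lengths: 9 + 26 = 35.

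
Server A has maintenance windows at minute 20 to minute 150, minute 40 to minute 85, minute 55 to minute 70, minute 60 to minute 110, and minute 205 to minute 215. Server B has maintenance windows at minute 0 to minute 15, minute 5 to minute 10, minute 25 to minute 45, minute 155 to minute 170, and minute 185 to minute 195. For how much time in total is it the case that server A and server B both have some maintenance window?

20 minutes

First set merges to minute 20 to minute 150, minute 205 to minute 215.
Second set merges to minute 0 to minute 15, minute 25 to minute 45, minute 155 to minute 170, minute 185 to minute 195.
A ∩ B = minute 25 to minute 45.
Total: 20 minutes.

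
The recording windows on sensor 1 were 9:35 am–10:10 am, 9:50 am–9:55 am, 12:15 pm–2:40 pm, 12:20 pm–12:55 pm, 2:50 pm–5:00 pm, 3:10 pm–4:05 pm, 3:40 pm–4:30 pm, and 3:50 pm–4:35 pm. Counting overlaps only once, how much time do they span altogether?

Merged: 9:35 am–10:10 am, 12:15 pm–2:40 pm, 2:50 pm–5:00 pm.
Lengths: 35 min + 2 h 25 min + 2 h 10 min = 5 h 10 min.

5 h 10 min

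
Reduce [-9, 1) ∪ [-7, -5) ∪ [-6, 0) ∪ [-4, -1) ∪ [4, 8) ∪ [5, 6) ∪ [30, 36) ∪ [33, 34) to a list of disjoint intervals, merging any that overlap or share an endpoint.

[-7, -5) overlaps/touches [-9, 1) → extend to [-9, 1).
[-6, 0) overlaps/touches [-9, 1) → extend to [-9, 1).
[-4, -1) overlaps/touches [-9, 1) → extend to [-9, 1).
[4, 8) is disjoint → start new block.
[5, 6) overlaps/touches [4, 8) → extend to [4, 8).
[30, 36) is disjoint → start new block.
[33, 34) overlaps/touches [30, 36) → extend to [30, 36).

[-9, 1) ∪ [4, 8) ∪ [30, 36)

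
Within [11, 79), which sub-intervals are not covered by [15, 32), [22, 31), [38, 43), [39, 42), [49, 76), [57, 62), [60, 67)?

[11, 15) ∪ [32, 38) ∪ [43, 49) ∪ [76, 79)

The merged coverage is [15, 32), [38, 43), [49, 76).
Complement within [11, 79): [11, 15), [32, 38), [43, 49), [76, 79).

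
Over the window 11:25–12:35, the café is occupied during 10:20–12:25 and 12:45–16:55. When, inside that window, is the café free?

12:25–12:35

Covered (merged): 10:20–12:25, 12:45–16:55.
Gaps within 11:25–12:35: 12:25–12:35.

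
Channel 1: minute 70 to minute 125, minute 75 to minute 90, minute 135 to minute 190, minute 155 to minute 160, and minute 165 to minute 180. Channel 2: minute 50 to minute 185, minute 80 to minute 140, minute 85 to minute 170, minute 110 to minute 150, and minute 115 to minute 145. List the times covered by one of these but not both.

minute 50 to minute 70, minute 125 to minute 135, minute 185 to minute 190

First set merges to minute 70 to minute 125, minute 135 to minute 190.
Second set merges to minute 50 to minute 185.
A but not B: minute 185 to minute 190.
B but not A: minute 50 to minute 70, minute 125 to minute 135.
Combining gives A △ B.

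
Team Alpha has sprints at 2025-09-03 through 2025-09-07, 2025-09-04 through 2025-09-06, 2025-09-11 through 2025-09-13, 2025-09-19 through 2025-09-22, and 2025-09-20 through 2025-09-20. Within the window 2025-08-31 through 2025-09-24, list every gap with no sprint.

2025-08-31 through 2025-09-02, 2025-09-08 through 2025-09-10, 2025-09-14 through 2025-09-18, 2025-09-23 through 2025-09-24

After merging, the occupied span is 2025-09-03 through 2025-09-07, 2025-09-11 through 2025-09-13, 2025-09-19 through 2025-09-22.
Gaps within 2025-08-31 through 2025-09-24: 2025-08-31 through 2025-09-02, 2025-09-08 through 2025-09-10, 2025-09-14 through 2025-09-18, 2025-09-23 through 2025-09-24.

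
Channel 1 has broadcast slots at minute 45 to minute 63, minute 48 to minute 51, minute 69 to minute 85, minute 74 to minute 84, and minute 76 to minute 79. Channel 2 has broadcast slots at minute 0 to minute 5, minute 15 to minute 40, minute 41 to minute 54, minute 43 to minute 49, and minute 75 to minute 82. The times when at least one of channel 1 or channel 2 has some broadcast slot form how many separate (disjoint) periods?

4

A, merged: minute 45 to minute 63, minute 69 to minute 85.
B, merged: minute 0 to minute 5, minute 15 to minute 40, minute 41 to minute 54, minute 75 to minute 82.
A ∪ B = minute 0 to minute 5, minute 15 to minute 40, minute 41 to minute 63, minute 69 to minute 85.
That is 4 disjoint pieces.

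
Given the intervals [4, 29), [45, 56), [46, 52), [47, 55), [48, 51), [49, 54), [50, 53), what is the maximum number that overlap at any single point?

6

At 50, 6 of the intervals are simultaneously active.
No point has more.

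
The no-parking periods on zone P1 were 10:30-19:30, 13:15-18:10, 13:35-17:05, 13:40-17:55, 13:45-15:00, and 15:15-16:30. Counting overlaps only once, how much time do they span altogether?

Merged: 10:30–19:30.
Length: 9 h.

9 h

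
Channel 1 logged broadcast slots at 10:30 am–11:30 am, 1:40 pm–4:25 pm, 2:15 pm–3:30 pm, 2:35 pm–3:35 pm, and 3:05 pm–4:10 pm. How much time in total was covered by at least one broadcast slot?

Merged: 10:30 am-11:30 am, 1:40 pm-4:25 pm.
Lengths: 1 h + 2 h 45 min = 3 h 45 min.

3 h 45 min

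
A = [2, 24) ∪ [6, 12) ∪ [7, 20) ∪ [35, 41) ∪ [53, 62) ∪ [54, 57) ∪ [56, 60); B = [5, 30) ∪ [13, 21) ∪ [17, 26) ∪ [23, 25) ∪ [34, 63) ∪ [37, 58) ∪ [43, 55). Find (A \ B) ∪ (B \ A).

[2, 5) ∪ [24, 30) ∪ [34, 35) ∪ [41, 53) ∪ [62, 63)

A, merged: [2, 24), [35, 41), [53, 62).
B, merged: [5, 30), [34, 63).
Only in the first: [2, 5).
Only in the second: [24, 30), [34, 35), [41, 53), [62, 63).
Together these are the periods covered by exactly one.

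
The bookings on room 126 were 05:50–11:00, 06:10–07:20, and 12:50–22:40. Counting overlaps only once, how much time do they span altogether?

Merged: 05:50-11:00, 12:50-22:40.
Lengths: 5 h 10 min + 9 h 50 min = 15 h.

15 h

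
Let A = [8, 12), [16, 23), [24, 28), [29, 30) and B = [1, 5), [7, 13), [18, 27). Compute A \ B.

[16, 18) ∪ [27, 28) ∪ [29, 30)

[8, 12): fully covered by B → removed.
[16, 23) minus B → [16, 18).
[24, 28) minus B → [27, 28).
[29, 30): no B overlap → unchanged.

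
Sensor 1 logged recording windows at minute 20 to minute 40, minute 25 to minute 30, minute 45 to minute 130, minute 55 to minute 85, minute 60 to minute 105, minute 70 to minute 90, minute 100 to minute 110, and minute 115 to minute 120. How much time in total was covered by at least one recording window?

Merged: minute 20 to minute 40, minute 45 to minute 130.
Lengths: 20 minutes + 85 minutes = 105 minutes.

105 minutes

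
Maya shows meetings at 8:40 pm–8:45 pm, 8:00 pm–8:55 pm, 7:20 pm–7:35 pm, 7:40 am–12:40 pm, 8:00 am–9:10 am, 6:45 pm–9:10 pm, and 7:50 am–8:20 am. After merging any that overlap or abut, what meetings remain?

7:40 am–12:40 pm, 6:45 pm–9:10 pm

Sort by start: 7:40 am–12:40 pm, 7:50 am–8:20 am, 8:00 am–9:10 am, 6:45 pm–9:10 pm, 7:20 pm–7:35 pm, 8:00 pm–8:55 pm, 8:40 pm–8:45 pm.
7:50 am–8:20 am overlaps/touches 7:40 am–12:40 pm → extend to 7:40 am–12:40 pm.
8:00 am–9:10 am overlaps/touches 7:40 am–12:40 pm → extend to 7:40 am–12:40 pm.
6:45 pm–9:10 pm is disjoint → start new block.
7:20 pm–7:35 pm overlaps/touches 6:45 pm–9:10 pm → extend to 6:45 pm–9:10 pm.
8:00 pm–8:55 pm overlaps/touches 6:45 pm–9:10 pm → extend to 6:45 pm–9:10 pm.
8:40 pm–8:45 pm overlaps/touches 6:45 pm–9:10 pm → extend to 6:45 pm–9:10 pm.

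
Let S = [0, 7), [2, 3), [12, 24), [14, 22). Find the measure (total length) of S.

19

Merged: [0, 7), [12, 24).
Lengths: 7 + 12 = 19.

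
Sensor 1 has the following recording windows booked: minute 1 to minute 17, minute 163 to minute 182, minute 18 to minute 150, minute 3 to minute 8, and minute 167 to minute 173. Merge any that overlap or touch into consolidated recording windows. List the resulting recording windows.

Sort by start: minute 1 to minute 17, minute 3 to minute 8, minute 18 to minute 150, minute 163 to minute 182, minute 167 to minute 173.
minute 3 to minute 8 overlaps/touches minute 1 to minute 17 → extend to minute 1 to minute 17.
minute 18 to minute 150 is disjoint → start new block.
minute 163 to minute 182 is disjoint → start new block.
minute 167 to minute 173 overlaps/touches minute 163 to minute 182 → extend to minute 163 to minute 182.

minute 1 to minute 17, minute 18 to minute 150, minute 163 to minute 182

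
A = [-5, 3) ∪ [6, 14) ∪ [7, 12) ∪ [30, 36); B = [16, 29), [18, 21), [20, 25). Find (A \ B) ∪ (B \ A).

[-5, 3) ∪ [6, 14) ∪ [16, 29) ∪ [30, 36)

Merge the first list: [-5, 3), [6, 14), [30, 36).
Merge the second list: [16, 29).
A \ B = [-5, 3), [6, 14), [30, 36).
B \ A = [16, 29).
Union of the two gives the symmetric difference.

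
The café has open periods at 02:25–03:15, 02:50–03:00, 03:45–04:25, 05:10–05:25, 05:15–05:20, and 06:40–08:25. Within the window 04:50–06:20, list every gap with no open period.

04:50–05:10, 05:25–06:20

Covered (merged): 02:25–03:15, 03:45–04:25, 05:10–05:25, 06:40–08:25.
Uncovered inside 04:50–06:20: 04:50–05:10, 05:25–06:20.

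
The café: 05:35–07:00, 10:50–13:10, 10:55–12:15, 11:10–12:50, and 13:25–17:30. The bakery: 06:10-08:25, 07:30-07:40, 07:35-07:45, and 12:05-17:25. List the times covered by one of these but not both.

05:35–06:10, 07:00–08:25, 10:50–12:05, 13:10–13:25, 17:25–17:30

First set merges to 05:35–07:00, 10:50–13:10, 13:25–17:30.
Second set merges to 06:10–08:25, 12:05–17:25.
Only in the first: 05:35–06:10, 10:50–12:05, 17:25–17:30.
Only in the second: 07:00–08:25, 13:10–13:25.
Together these are the periods covered by exactly one.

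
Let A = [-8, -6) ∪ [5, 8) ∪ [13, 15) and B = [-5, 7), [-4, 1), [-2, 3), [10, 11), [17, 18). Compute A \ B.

Second set merges to [-5, 7), [10, 11), [17, 18).
[-8, -6): no B overlap → unchanged.
[5, 8) minus B → [7, 8).
[13, 15): no B overlap → unchanged.

[-8, -6) ∪ [7, 8) ∪ [13, 15)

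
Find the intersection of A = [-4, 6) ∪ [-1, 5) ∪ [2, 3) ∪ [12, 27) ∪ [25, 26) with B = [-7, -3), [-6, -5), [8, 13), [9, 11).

[-4, -3) ∪ [12, 13)

First set merges to [-4, 6), [12, 27).
Second set merges to [-7, -3), [8, 13).
[-4, 6) ∩ B → [-4, -3).
[12, 27) ∩ B → [12, 13).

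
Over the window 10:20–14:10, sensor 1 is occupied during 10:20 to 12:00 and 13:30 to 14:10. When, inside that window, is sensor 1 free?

The merged coverage is 10:20–12:00, 13:30–14:10.
Uncovered inside 10:20–14:10: 12:00–13:30.

12:00–13:30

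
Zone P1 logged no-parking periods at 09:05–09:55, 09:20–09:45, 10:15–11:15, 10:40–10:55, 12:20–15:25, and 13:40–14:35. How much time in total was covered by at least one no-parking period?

Merged: 09:05-09:55, 10:15-11:15, 12:20-15:25.
Lengths: 50 min + 1 h + 3 h 5 min = 4 h 55 min.

4 h 55 min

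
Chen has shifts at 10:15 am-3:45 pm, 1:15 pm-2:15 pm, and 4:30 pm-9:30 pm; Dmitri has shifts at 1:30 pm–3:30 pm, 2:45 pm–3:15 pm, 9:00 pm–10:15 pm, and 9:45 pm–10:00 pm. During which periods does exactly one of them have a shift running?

10:15 am–1:30 pm, 3:30 pm–3:45 pm, 4:30 pm–9:00 pm, 9:30 pm–10:15 pm

Merge the first list: 10:15 am–3:45 pm, 4:30 pm–9:30 pm.
Merge the second list: 1:30 pm–3:30 pm, 9:00 pm–10:15 pm.
Only in the first: 10:15 am–1:30 pm, 3:30 pm–3:45 pm, 4:30 pm–9:00 pm.
Only in the second: 9:30 pm–10:15 pm.
Together these are the periods covered by exactly one.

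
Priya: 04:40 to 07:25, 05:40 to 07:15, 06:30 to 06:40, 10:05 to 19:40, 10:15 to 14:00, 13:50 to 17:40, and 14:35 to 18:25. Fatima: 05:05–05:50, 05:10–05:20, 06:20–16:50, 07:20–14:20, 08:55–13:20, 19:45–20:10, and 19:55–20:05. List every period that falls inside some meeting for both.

Merge the first list: 04:40–07:25, 10:05–19:40.
Merge the second list: 05:05–05:50, 06:20–16:50, 19:45–20:10.
04:40–07:25 overlaps B on 05:05–05:50, 06:20–07:25.
10:05–19:40 overlaps B on 10:05–16:50.

05:05–05:50, 06:20–07:25, 10:05–16:50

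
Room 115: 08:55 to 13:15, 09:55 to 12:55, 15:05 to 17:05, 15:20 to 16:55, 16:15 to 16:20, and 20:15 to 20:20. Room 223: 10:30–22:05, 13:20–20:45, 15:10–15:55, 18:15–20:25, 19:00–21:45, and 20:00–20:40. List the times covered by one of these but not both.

Merge the first list: 08:55-13:15, 15:05-17:05, 20:15-20:20.
Merge the second list: 10:30-22:05.
A \ B = 08:55-10:30.
B \ A = 13:15-15:05, 17:05-20:15, 20:20-22:05.
Union of the two gives the symmetric difference.

08:55-10:30, 13:15-15:05, 17:05-20:15, 20:20-22:05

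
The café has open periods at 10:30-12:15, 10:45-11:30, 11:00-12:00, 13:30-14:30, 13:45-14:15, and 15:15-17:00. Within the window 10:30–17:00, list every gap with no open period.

Covered (merged): 10:30–12:15, 13:30–14:30, 15:15–17:00.
Complement within 10:30–17:00: 12:15–13:30, 14:30–15:15.

12:15–13:30, 14:30–15:15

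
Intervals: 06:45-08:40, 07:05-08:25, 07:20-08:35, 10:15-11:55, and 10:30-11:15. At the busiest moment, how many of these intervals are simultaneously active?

At 07:20, 3 of the intervals are simultaneously active.
No point has more.

3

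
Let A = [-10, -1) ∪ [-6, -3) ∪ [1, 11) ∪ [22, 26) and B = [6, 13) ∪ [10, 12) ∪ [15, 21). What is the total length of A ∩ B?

5

Merge the first list: [-10, -1), [1, 11), [22, 26).
Merge the second list: [6, 13), [15, 21).
A ∩ B = [6, 11).
Total: 5.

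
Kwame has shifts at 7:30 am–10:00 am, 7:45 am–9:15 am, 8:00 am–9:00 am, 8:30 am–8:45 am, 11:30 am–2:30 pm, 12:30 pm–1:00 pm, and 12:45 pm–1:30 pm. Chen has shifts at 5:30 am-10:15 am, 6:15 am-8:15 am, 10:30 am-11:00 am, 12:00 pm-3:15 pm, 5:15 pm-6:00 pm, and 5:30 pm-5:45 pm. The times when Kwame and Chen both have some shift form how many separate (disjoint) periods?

2

A, merged: 7:30 am-10:00 am, 11:30 am-2:30 pm.
B, merged: 5:30 am-10:15 am, 10:30 am-11:00 am, 12:00 pm-3:15 pm, 5:15 pm-6:00 pm.
A ∩ B = 7:30 am-10:00 am, 12:00 pm-2:30 pm.
That is 2 disjoint pieces.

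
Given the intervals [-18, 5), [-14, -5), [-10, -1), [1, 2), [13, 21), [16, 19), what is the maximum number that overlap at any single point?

3

At -10, 3 of the intervals are simultaneously active.
No point has more.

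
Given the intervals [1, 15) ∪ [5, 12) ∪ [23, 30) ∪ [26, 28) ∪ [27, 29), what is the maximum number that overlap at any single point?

Walk the sorted start/end points keeping a running depth.
The depth first hits 3 at 27.

3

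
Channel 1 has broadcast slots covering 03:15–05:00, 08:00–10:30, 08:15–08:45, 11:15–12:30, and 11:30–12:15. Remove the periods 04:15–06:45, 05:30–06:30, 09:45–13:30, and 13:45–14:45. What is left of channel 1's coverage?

03:15–04:15, 08:00–09:45

Merge the first list: 03:15–05:00, 08:00–10:30, 11:15–12:30.
Merge the second list: 04:15–06:45, 09:45–13:30, 13:45–14:45.
03:15–05:00 minus B → 03:15–04:15.
08:00–10:30 minus B → 08:00–09:45.
11:15–12:30: fully covered by B → removed.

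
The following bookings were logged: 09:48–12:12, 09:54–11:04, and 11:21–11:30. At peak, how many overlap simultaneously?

2

Sweep endpoints in order; track running count of active intervals.
Peak of 2 reached at 09:54.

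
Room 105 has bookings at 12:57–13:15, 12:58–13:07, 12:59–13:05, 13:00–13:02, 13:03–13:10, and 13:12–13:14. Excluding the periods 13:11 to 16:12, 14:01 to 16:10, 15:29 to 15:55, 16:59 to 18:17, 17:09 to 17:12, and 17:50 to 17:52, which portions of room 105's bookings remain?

Merge the first list: 12:57–13:15.
Merge the second list: 13:11–16:12, 16:59–18:17.
12:57–13:15 with B removed leaves 12:57–13:11.

12:57–13:11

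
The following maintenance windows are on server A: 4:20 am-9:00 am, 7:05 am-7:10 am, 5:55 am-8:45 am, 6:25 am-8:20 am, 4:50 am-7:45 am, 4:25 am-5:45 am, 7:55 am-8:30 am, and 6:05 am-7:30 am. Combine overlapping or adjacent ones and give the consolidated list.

4:20 am-9:00 am

Sort by start: 4:20 am-9:00 am, 4:25 am-5:45 am, 4:50 am-7:45 am, 5:55 am-8:45 am, 6:05 am-7:30 am, 6:25 am-8:20 am, 7:05 am-7:10 am, 7:55 am-8:30 am.
4:25 am-5:45 am overlaps/touches 4:20 am-9:00 am → extend to 4:20 am-9:00 am.
4:50 am-7:45 am overlaps/touches 4:20 am-9:00 am → extend to 4:20 am-9:00 am.
5:55 am-8:45 am overlaps/touches 4:20 am-9:00 am → extend to 4:20 am-9:00 am.
6:05 am-7:30 am overlaps/touches 4:20 am-9:00 am → extend to 4:20 am-9:00 am.
6:25 am-8:20 am overlaps/touches 4:20 am-9:00 am → extend to 4:20 am-9:00 am.
7:05 am-7:10 am overlaps/touches 4:20 am-9:00 am → extend to 4:20 am-9:00 am.
7:55 am-8:30 am overlaps/touches 4:20 am-9:00 am → extend to 4:20 am-9:00 am.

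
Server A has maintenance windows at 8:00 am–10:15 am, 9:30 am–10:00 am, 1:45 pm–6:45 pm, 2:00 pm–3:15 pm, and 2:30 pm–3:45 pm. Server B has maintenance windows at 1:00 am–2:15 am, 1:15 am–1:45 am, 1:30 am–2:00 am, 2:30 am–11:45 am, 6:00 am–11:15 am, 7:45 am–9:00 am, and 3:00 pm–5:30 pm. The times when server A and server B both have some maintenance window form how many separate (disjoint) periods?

A, merged: 8:00 am-10:15 am, 1:45 pm-6:45 pm.
B, merged: 1:00 am-2:15 am, 2:30 am-11:45 am, 3:00 pm-5:30 pm.
A ∩ B = 8:00 am-10:15 am, 3:00 pm-5:30 pm.
That is 2 disjoint pieces.

2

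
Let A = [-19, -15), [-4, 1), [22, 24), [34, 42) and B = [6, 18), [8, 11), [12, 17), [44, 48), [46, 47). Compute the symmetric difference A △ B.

[-19, -15) ∪ [-4, 1) ∪ [6, 18) ∪ [22, 24) ∪ [34, 42) ∪ [44, 48)

B, merged: [6, 18), [44, 48).
A but not B: [-19, -15), [-4, 1), [22, 24), [34, 42).
B but not A: [6, 18), [44, 48).
Combining gives A △ B.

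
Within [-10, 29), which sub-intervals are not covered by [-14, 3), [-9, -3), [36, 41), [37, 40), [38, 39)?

[3, 29)

The merged coverage is [-14, 3), [36, 41).
Uncovered inside [-10, 29): [3, 29).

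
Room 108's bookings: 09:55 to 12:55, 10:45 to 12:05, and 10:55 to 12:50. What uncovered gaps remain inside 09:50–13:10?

Covered (merged): 09:55-12:55.
Complement within 09:50-13:10: 09:50-09:55, 12:55-13:10.

09:50-09:55, 12:55-13:10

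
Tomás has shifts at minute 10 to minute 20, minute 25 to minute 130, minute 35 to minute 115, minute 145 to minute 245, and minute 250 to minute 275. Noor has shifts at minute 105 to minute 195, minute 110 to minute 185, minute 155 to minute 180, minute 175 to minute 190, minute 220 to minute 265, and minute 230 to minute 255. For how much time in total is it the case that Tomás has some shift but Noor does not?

Merge the first list: minute 10 to minute 20, minute 25 to minute 130, minute 145 to minute 245, minute 250 to minute 275.
Merge the second list: minute 105 to minute 195, minute 220 to minute 265.
A \ B = minute 10 to minute 20, minute 25 to minute 105, minute 195 to minute 220, minute 265 to minute 275.
Total: 10 minutes + 80 minutes + 25 minutes + 10 minutes = 125 minutes.

125 minutes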